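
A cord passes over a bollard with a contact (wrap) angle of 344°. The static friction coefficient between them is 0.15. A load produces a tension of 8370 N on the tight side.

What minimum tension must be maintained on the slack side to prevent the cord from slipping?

T_min ≈ 3400 N

Capstan equation at impending slip: T_tight/T_slack = e^{μβ}.
β = 344° = 6.004 rad; e^{μβ} = e^{0.15×6.004} = 2.461.
T_slack = T_tight / e^{μβ} = 8370 / 2.461 = 3400 N.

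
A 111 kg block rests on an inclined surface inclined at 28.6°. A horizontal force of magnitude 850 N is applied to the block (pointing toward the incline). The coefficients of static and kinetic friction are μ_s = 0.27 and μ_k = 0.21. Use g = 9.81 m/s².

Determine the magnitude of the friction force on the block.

Resolve perpendicular to the incline: N = m g cos θ + P sin θ = 111×9.81×cos 28.6° + 850×sin 28.6° = 1363 N.
Along the incline, the net driving force (taking up-slope positive) is P cos θ − m g sin θ = 746.3 − 521.3 = 225 N, so equilibrium requires friction f = -225 N (down-slope).
The limit of static friction is μ_s N = 368 N.
Since 225 N is within the 368 N limit, the block stays put and friction is exactly 225 N.

f ≈ 225 N (down the incline)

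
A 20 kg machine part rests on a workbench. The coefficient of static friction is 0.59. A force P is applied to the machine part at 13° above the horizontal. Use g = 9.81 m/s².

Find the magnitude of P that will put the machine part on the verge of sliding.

N = m g − P sin α (the pull lifts the machine part).
At impending slip, P cos α = μ_s N = μ_s (m g − P sin α).
Solving: P (cos α + μ_s sin α) = μ_s m g → P = 0.59×196/(cos 13° + 0.59 sin 13°) = 116/1.107 = 105 N.

P ≈ 105 N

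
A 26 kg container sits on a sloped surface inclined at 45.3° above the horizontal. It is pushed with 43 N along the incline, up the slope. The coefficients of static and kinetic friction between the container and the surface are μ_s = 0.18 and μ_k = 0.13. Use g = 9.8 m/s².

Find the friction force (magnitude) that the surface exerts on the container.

The normal reaction is N = m g cos θ = 179.2 N.
The friction needed for equilibrium is m g sin θ − P = 181.1 − 43 = 138.1 N, measured positive up-slope.
Static friction can supply at most μ_s N = 32.26 N.
Since |138.1| > 32.26 N, static friction cannot hold it; the container slides down the incline and kinetic friction applies: f = μ_k N = 0.13 × 179.2 = 23.3 N.

f ≈ 23.3 N (up the incline)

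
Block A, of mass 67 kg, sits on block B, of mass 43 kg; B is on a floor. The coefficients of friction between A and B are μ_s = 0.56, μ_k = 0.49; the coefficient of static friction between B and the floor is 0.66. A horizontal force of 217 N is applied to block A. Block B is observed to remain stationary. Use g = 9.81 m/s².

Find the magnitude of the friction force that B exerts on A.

f ≈ 217 N

The normal force B exerts on A is simply A's weight, N₁ = 657.3 N.
Maximum static friction on A from B: μ_s N₁ = 0.56×657.3 = 368.1 N.
P = 217 N is within that limit, so A and B move together (both at rest); the A–B friction is simply f₁ = P = 217 N.
By Newton's third law B feels 217 N forward from A. With B stationary, the floor's static friction on B balances it: f₂ = 217 N (well within μ_s(m_A+m_B)g = 712.2 N).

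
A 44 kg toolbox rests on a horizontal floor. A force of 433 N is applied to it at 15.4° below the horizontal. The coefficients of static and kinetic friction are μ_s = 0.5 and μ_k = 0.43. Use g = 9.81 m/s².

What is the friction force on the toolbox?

f ≈ 235 N

N = m g + P sin α = 431.6 + 433×sin 15.4° = 546.6 N.
Horizontally, friction must balance P cos α = 417.5 N.
μ_s N = 0.5 × 546.6 = 273.3 N.
The required friction exceeds μ_s N, so the toolbox moves and f = μ_k N = 235 N.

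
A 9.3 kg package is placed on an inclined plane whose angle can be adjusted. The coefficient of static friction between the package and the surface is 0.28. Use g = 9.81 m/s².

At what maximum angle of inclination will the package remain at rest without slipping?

θ_max ≈ 15.6°

At the slip threshold, m g sin θ = μ_s · m g cos θ, so tan θ = μ_s.
θ_max = arctan(0.28) = 15.6°.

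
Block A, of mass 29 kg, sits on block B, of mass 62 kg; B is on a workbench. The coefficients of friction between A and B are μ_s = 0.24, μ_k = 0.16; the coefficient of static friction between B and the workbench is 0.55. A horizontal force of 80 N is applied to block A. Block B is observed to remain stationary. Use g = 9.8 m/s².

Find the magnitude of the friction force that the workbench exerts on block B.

Normal force at the A–B interface: N₁ = m_A g = 284.2 N.
Maximum static friction on A from B: μ_s N₁ = 0.24×284.2 = 68.21 N.
Since P = 80 N > 68.21 N, A slides on B; the A–B friction is kinetic: f₁ = μ_k N₁ = 0.16×284.2 = 45.5 N.
B experiences an equal 45.5 N forward from A (third law). B is in equilibrium, so the floor supplies f₂ = 45.5 N of static friction (limit μ_s(m_A+m_B)g = 490.5 N, not exceeded).

f ≈ 45.5 N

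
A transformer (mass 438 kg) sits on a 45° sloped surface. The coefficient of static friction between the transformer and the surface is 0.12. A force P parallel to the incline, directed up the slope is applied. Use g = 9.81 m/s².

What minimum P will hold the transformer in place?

P_min ≈ 2670 N

The transformer tends to slide down (tan θ > μ_s), so at the point of impending slip friction acts up-slope at its limit: f = μ_s N.
P is parallel to the surface, so N = m g cos θ = 3040 N.
Along the incline: P + μ_s N = m g sin θ, so P = 3040 − 0.12×3040 = 2670 N.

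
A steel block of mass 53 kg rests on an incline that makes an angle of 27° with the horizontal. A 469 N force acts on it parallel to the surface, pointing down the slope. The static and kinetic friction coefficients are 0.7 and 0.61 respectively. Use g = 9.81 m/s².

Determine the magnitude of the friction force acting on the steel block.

f ≈ 283 N (up the incline)

Normal force: N = m g cos θ = 53 × 9.81 × cos 27° = 463.3 N.
The friction needed for equilibrium is m g sin θ + P = 236 + 469 = 705 N, measured positive up-slope.
The static-friction ceiling is μ_s N = 0.7 × 463.3 = 324.3 N.
|705| exceeds 324.3 N, so the steel block slips down-slope; friction is kinetic, f = μ_k N = 0.61×463.3 = 283 N.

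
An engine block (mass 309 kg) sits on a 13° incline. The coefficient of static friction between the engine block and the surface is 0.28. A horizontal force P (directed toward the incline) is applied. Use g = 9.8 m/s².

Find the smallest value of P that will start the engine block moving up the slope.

P ≈ 1650 N

At impending motion up the slope, friction acts down-slope at its limit: f = μ_s N.
Perpendicular to the incline: N = m g cos θ + P sin θ.
Along the incline: P cos θ = m g sin θ + μ_s N = m g sin θ + μ_s (m g cos θ + P sin θ).
Solving, P (cos θ − μ_s sin θ) = m g (sin θ + μ_s cos θ), so P = 309×9.8×(sin 13° + 0.28 cos 13°)/(cos 13° − 0.28 sin 13°) = 3030×0.4978/0.9114 = 1650 N.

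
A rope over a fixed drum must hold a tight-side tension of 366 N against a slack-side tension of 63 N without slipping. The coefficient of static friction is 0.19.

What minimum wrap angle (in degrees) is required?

β_min ≈ 531°

T₂/T₁ = e^{μβ} → β = ln(T₂/T₁)/μ.
β = ln(366/63)/0.19 = 1.759/0.19 = 9.261 rad.
In degrees: β = 9.261 × 180/π = 531°.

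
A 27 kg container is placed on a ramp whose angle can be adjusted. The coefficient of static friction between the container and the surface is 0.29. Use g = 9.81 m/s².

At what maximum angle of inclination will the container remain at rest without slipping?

θ_max ≈ 16.2°

At the slip threshold, m g sin θ = μ_s · m g cos θ, so tan θ = μ_s.
θ_max = arctan(0.29) = 16.2°.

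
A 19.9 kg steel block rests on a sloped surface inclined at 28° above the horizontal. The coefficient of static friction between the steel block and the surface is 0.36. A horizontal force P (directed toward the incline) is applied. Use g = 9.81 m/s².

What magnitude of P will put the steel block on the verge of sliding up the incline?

P ≈ 215 N

At impending motion up the slope, friction acts down-slope at its limit: f = μ_s N.
Perpendicular to the incline: N = m g cos θ + P sin θ.
Along the incline: P cos θ = m g sin θ + μ_s N = m g sin θ + μ_s (m g cos θ + P sin θ).
Solving, P (cos θ − μ_s sin θ) = m g (sin θ + μ_s cos θ), so P = 19.9×9.81×(sin 28° + 0.36 cos 28°)/(cos 28° − 0.36 sin 28°) = 195×0.7873/0.7139 = 215 N.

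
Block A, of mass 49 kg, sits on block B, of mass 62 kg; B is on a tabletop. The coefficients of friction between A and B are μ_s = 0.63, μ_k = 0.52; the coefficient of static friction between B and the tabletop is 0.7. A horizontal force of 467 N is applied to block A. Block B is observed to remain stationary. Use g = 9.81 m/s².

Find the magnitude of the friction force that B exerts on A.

f ≈ 250 N

Normal force at the A–B interface: N₁ = m_A g = 480.7 N.
Maximum static friction on A from B: μ_s N₁ = 0.63×480.7 = 302.8 N.
P = 467 N exceeds that limit, so A slips over B and the interface friction becomes kinetic: f₁ = μ_k N₁ = 0.52×480.7 = 250 N.
By Newton's third law B feels 250 N forward from A. With B stationary, the floor's static friction on B balances it: f₂ = 250 N (well within μ_s(m_A+m_B)g = 762.2 N).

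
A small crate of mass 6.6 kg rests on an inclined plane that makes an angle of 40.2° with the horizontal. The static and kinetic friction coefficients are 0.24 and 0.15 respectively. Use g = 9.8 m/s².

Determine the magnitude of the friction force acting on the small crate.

Perpendicular to the surface, N = m g cos θ = 6.6·9.8·cos 40.2° = 49.4 N.
Along the slope the weight component is m g sin θ = 41.75 N; friction must supply exactly this, acting up-slope.
Maximum static friction available: μ_s N = 0.24 × 49.4 = 11.86 N.
|41.75| exceeds 11.86 N, so the small crate slips down-slope; friction is kinetic, f = μ_k N = 0.15×49.4 = 7.41 N.

f ≈ 7.41 N (up the incline)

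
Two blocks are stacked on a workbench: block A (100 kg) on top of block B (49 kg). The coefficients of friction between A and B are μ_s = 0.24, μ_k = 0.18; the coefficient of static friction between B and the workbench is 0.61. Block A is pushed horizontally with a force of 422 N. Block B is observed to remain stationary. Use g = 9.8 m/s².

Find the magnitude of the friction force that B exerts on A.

Between the blocks, N₁ = m_A g = 980 N.
Maximum static friction on A from B: μ_s N₁ = 0.24×980 = 235.2 N.
P = 422 N exceeds that limit, so A slips over B and the interface friction becomes kinetic: f₁ = μ_k N₁ = 0.18×980 = 176 N.
By Newton's third law B feels 176 N forward from A. With B stationary, the floor's static friction on B balances it: f₂ = 176 N (well within μ_s(m_A+m_B)g = 890.7 N).

f ≈ 176 N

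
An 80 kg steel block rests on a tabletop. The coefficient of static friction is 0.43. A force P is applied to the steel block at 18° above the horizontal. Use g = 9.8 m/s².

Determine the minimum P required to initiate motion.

N = m g − P sin α (the pull lifts the steel block).
At impending slip, P cos α = μ_s N = μ_s (m g − P sin α).
Solving: P (cos α + μ_s sin α) = μ_s m g → P = 0.43×784/(cos 18° + 0.43 sin 18°) = 337/1.084 = 311 N.

P ≈ 311 N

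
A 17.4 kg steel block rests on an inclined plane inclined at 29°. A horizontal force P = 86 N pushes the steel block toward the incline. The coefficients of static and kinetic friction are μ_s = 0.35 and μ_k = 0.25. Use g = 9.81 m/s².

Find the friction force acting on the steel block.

Normal direction: N = m g cos θ + P sin θ = 191 N.
Along the incline, the net driving force (taking up-slope positive) is P cos θ − m g sin θ = 75.22 − 82.75 = -7.537 N, so equilibrium requires friction f = 7.537 N (up-slope).
Maximum static friction: μ_s N = 0.35 × 191 = 66.85 N.
|f_req| = 7.537 ≤ 66.85 N → the steel block is in equilibrium; friction equals the required value.

f ≈ 7.54 N (up the incline)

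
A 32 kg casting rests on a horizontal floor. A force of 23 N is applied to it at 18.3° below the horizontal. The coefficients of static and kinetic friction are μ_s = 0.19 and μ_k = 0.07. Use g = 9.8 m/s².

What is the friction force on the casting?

f ≈ 21.8 N

Vertical equilibrium gives N = m g + P sin α = 320.8 N.
The horizontal driving force is P cos α = 21.84 N, so equilibrium needs friction f = 21.84 N.
μ_s N = 0.19 × 320.8 = 60.96 N.
Since 21.84 N does not exceed the limit, the casting stays at rest and f = 21.8 N.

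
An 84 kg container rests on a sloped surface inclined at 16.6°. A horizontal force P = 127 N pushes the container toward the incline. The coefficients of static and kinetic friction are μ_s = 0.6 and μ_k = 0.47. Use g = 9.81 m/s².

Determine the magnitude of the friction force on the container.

Normal direction: N = m g cos θ + P sin θ = 826 N.
Parallel to the incline: P cos θ − m g sin θ = 121.7 − 235.4 = -113.7 N; the friction needed to balance this is 113.7 N acting up the slope.
The limit of static friction is μ_s N = 495.6 N.
Since 113.7 N is within the 495.6 N limit, the container stays put and friction is exactly 114 N.

f ≈ 114 N (up the incline)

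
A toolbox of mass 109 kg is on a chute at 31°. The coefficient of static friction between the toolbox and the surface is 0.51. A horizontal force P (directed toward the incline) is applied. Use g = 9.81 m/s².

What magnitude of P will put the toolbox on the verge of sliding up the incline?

At impending motion up the slope, friction acts down-slope at its limit: f = μ_s N.
Perpendicular to the incline: N = m g cos θ + P sin θ.
Along the incline: P cos θ = m g sin θ + μ_s N = m g sin θ + μ_s (m g cos θ + P sin θ).
Solving, P (cos θ − μ_s sin θ) = m g (sin θ + μ_s cos θ), so P = 109×9.81×(sin 31° + 0.51 cos 31°)/(cos 31° − 0.51 sin 31°) = 1070×0.9522/0.5945 = 1710 N.

P ≈ 1710 N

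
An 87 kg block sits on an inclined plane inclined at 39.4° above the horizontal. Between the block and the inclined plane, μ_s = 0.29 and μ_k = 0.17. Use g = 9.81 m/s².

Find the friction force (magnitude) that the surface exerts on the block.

f ≈ 112 N (up the incline)

Normal force: N = m g cos θ = 87 × 9.81 × cos 39.4° = 659.5 N.
Along the slope the weight component is m g sin θ = 541.7 N; friction must supply exactly this, acting up-slope.
Maximum static friction available: μ_s N = 0.29 × 659.5 = 191.3 N.
Since |541.7| > 191.3 N, static friction cannot hold it; the block slides down the incline and kinetic friction applies: f = μ_k N = 0.17 × 659.5 = 112 N.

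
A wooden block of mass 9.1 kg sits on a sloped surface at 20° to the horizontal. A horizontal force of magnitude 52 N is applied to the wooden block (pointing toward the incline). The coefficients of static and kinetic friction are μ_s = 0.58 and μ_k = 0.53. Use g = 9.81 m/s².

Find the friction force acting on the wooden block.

Normal direction: N = m g cos θ + P sin θ = 101.7 N.
Along the incline, the net driving force (taking up-slope positive) is P cos θ − m g sin θ = 48.86 − 30.53 = 18.33 N, so equilibrium requires friction f = -18.33 N (down-slope).
Maximum static friction: μ_s N = 0.58 × 101.7 = 58.97 N.
Since 18.33 N is within the 58.97 N limit, the wooden block stays put and friction is exactly 18.3 N.

f ≈ 18.3 N (down the incline)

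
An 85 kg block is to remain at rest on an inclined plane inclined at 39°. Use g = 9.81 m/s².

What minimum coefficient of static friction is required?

μ_s,min ≈ 0.81

At the slip threshold m g sin θ = μ_s m g cos θ, so μ_s,min = tan θ.
μ_s,min = tan 39° = 0.81.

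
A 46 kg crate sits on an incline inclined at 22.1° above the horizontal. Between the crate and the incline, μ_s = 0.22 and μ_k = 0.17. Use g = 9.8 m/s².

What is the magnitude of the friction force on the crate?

f ≈ 71 N (up the incline)

Perpendicular to the surface, N = m g cos θ = 46·9.8·cos 22.1° = 417.7 N.
Along the slope the weight component is m g sin θ = 169.6 N; friction must supply exactly this, acting up-slope.
Static friction can supply at most μ_s N = 91.89 N.
|169.6| exceeds 91.89 N, so the crate slips down-slope; friction is kinetic, f = μ_k N = 0.17×417.7 = 71 N.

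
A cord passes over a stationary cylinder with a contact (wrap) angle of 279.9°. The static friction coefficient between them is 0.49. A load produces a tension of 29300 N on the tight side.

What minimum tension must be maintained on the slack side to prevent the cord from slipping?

Capstan equation at impending slip: T_tight/T_slack = e^{μβ}.
β = 279.9° = 4.885 rad; e^{μβ} = e^{0.49×4.885} = 10.95.
T_slack = T_tight / e^{μβ} = 29300 / 10.95 = 2670 N.

T_min ≈ 2670 N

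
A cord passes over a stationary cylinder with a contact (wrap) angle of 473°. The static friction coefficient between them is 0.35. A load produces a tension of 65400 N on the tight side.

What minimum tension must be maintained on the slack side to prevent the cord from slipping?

T_min ≈ 3640 N

Capstan equation at impending slip: T_tight/T_slack = e^{μβ}.
β = 473° = 8.255 rad; e^{μβ} = e^{0.35×8.255} = 17.98.
T_slack = T_tight / e^{μβ} = 65400 / 17.98 = 3640 N.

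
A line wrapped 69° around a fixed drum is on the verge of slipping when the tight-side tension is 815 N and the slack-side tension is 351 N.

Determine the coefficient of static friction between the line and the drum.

μ ≈ 0.7

T₂/T₁ = e^{μβ} → μ = ln(T₂/T₁)/β.
β = 69° = 1.204 rad.
μ = ln(815/351)/1.204 = ln(2.322)/1.204 = 0.7.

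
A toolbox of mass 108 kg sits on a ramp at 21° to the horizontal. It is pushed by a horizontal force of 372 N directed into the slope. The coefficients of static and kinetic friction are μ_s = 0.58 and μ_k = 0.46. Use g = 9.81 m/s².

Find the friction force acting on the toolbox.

f ≈ 32.4 N (up the incline)

Resolve perpendicular to the incline: N = m g cos θ + P sin θ = 108×9.81×cos 21° + 372×sin 21° = 1122 N.
Parallel to the incline: P cos θ − m g sin θ = 347.3 − 379.7 = -32.39 N; the friction needed to balance this is 32.39 N acting up the slope.
The limit of static friction is μ_s N = 651 N.
|f_req| = 32.39 ≤ 651 N → the toolbox is in equilibrium; friction equals the required value.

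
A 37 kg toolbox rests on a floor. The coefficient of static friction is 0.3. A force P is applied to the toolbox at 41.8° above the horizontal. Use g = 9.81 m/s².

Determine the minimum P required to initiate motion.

N = m g − P sin α (the pull lifts the toolbox).
At impending slip, P cos α = μ_s N = μ_s (m g − P sin α).
Solving: P (cos α + μ_s sin α) = μ_s m g → P = 0.3×363/(cos 41.8° + 0.3 sin 41.8°) = 109/0.9454 = 115 N.

P ≈ 115 N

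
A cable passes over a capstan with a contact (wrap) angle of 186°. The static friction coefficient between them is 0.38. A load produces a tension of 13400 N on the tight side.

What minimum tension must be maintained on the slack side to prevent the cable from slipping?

Capstan equation at impending slip: T_tight/T_slack = e^{μβ}.
β = 186° = 3.246 rad; e^{μβ} = e^{0.38×3.246} = 3.434.
T_slack = T_tight / e^{μβ} = 13400 / 3.434 = 3900 N.

T_min ≈ 3900 N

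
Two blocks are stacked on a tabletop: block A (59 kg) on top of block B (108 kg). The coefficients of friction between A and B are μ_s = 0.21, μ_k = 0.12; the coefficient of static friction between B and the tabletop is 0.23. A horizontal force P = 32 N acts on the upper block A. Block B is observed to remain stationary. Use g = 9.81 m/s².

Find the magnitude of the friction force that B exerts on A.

f ≈ 32 N

Between the blocks, N₁ = m_A g = 578.8 N.
So the A–B interface can sustain at most μ_s N₁ = 121.5 N of static friction.
P = 32 N is within that limit, so A and B move together (both at rest); the A–B friction is simply f₁ = P = 32 N.
By Newton's third law B feels 32 N forward from A. With B stationary, the floor's static friction on B balances it: f₂ = 32 N (well within μ_s(m_A+m_B)g = 376.8 N).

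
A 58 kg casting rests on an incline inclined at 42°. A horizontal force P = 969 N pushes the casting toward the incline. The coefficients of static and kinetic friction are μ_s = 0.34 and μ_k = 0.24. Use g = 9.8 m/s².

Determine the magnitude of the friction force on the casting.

f ≈ 340 N (down the incline)

The horizontal push has a component P sin θ into the surface, so N = m g cos θ + P sin θ = 422.4 + 648.4 = 1071 N.
Along the incline, the net driving force (taking up-slope positive) is P cos θ − m g sin θ = 720.1 − 380.3 = 339.8 N, so equilibrium requires friction f = -339.8 N (down-slope).
Maximum static friction: μ_s N = 0.34 × 1071 = 364.1 N.
Since 339.8 N is within the 364.1 N limit, the casting stays put and friction is exactly 340 N.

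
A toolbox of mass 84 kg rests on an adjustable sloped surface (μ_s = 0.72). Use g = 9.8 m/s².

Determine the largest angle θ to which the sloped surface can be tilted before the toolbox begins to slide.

θ_max ≈ 35.8°

At the slip threshold, m g sin θ = μ_s · m g cos θ, so tan θ = μ_s.
θ_max = arctan(0.72) = 35.8°.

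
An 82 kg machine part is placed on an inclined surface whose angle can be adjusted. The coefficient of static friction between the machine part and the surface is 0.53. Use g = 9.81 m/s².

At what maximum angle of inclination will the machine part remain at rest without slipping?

At the slip threshold, m g sin θ = μ_s · m g cos θ, so tan θ = μ_s.
θ_max = arctan(0.53) = 27.9°.

θ_max ≈ 27.9°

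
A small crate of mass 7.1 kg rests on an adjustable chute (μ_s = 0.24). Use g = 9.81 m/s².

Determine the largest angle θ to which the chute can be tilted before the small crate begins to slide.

θ_max ≈ 13.5°

At the slip threshold, m g sin θ = μ_s · m g cos θ, so tan θ = μ_s.
θ_max = arctan(0.24) = 13.5°.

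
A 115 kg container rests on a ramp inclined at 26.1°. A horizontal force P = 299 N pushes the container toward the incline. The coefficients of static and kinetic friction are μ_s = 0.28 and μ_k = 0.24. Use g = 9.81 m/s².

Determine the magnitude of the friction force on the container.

f ≈ 228 N (up the incline)

The horizontal push has a component P sin θ into the surface, so N = m g cos θ + P sin θ = 1013 + 131.5 = 1145 N.
Parallel to the incline: P cos θ − m g sin θ = 268.5 − 496.3 = -227.8 N; the friction needed to balance this is 227.8 N acting up the slope.
Maximum static friction: μ_s N = 0.28 × 1145 = 320.5 N.
Since 227.8 N is within the 320.5 N limit, the container stays put and friction is exactly 228 N.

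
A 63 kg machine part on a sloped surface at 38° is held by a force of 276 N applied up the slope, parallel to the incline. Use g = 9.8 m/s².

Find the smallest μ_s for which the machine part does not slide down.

N = m g cos θ = 486.5 N.
Friction must make up the shortfall along the incline: f = m g sin θ − P = 380.1 − 276 = 104.1 N.
At the threshold f = μ_s N, so μ_s,min = 104.1/486.5 = 0.214.

μ_s,min ≈ 0.214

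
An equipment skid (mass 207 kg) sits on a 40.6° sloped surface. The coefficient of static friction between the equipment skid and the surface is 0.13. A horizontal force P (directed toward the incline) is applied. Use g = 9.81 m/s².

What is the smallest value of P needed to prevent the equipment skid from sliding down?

P_min ≈ 1330 N

The equipment skid tends to slide down (tan θ > μ_s), so at the point of impending slip friction acts up-slope at its limit: f = μ_s N.
Perpendicular to the incline: N = m g cos θ + P sin θ.
Along the incline: P cos θ + μ_s N = m g sin θ, i.e. P cos θ + μ_s (m g cos θ + P sin θ) = m g sin θ.
Solving, P (cos θ + μ_s sin θ) = m g (sin θ − μ_s cos θ), so P = 2030×0.5521/0.8439 = 1330 N.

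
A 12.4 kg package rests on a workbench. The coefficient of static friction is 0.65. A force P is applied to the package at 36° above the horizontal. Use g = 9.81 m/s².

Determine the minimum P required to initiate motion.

N = m g − P sin α (the pull lifts the package).
At impending slip, P cos α = μ_s N = μ_s (m g − P sin α).
Solving: P (cos α + μ_s sin α) = μ_s m g → P = 0.65×122/(cos 36° + 0.65 sin 36°) = 79.1/1.191 = 66.4 N.

P ≈ 66.4 N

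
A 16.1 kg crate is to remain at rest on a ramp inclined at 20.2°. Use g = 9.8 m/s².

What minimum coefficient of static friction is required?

μ_s,min ≈ 0.368

At the slip threshold m g sin θ = μ_s m g cos θ, so μ_s,min = tan θ.
μ_s,min = tan 20.2° = 0.368.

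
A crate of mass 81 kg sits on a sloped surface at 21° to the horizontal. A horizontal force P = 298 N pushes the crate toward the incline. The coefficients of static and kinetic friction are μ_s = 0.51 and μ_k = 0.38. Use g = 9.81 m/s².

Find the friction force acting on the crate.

Resolve perpendicular to the incline: N = m g cos θ + P sin θ = 81×9.81×cos 21° + 298×sin 21° = 848.6 N.
Along the incline, the net driving force (taking up-slope positive) is P cos θ − m g sin θ = 278.2 − 284.8 = -6.556 N, so equilibrium requires friction f = 6.556 N (up-slope).
The limit of static friction is μ_s N = 432.8 N.
|f_req| = 6.556 ≤ 432.8 N → the crate is in equilibrium; friction equals the required value.

f ≈ 6.56 N (up the incline)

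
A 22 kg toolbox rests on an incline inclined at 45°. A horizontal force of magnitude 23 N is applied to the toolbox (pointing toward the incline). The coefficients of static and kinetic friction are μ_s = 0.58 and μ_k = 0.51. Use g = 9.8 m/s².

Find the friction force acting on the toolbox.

Normal direction: N = m g cos θ + P sin θ = 168.7 N.
Parallel to the incline: P cos θ − m g sin θ = 16.26 − 152.5 = -136.2 N; the friction needed to balance this is 136.2 N acting up the slope.
The limit of static friction is μ_s N = 97.86 N.
The required 136.2 N exceeds the static limit, so the toolbox slides down-slope and f = μ_k N = 0.51×168.7 = 86 N.

f ≈ 86 N (up the incline)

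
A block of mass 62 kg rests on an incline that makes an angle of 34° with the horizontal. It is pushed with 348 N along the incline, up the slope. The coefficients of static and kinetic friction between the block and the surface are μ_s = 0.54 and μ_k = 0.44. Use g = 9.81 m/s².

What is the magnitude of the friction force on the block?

f ≈ 7.89 N (down the incline)

Normal force: N = m g cos θ = 62 × 9.81 × cos 34° = 504.2 N.
The friction needed for equilibrium is m g sin θ − P = 340.1 − 348 = -7.888 N, measured positive up-slope.
The static-friction ceiling is μ_s N = 0.54 × 504.2 = 272.3 N.
Since |-7.888| ≤ 272.3 N, the block remains in static equilibrium and friction takes exactly the required value.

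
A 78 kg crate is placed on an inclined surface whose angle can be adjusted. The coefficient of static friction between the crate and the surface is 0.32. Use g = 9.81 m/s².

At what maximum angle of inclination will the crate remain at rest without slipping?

At the slip threshold, m g sin θ = μ_s · m g cos θ, so tan θ = μ_s.
θ_max = arctan(0.32) = 17.7°.

θ_max ≈ 17.7°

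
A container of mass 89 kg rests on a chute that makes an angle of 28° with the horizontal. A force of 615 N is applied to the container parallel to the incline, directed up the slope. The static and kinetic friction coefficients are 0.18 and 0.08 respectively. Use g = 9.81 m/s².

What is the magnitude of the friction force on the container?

f ≈ 61.7 N (down the incline)

Perpendicular to the surface, N = m g cos θ = 89·9.81·cos 28° = 770.9 N.
Parallel to the incline, ΣF = 0 gives f = m g sin θ − P = 409.9 − 615 = -205.1 N (up-slope positive).
The static-friction ceiling is μ_s N = 0.18 × 770.9 = 138.8 N.
Since |-205.1| > 138.8 N, static friction cannot hold it; the container slides up the incline and kinetic friction applies: f = μ_k N = 0.08 × 770.9 = 61.7 N.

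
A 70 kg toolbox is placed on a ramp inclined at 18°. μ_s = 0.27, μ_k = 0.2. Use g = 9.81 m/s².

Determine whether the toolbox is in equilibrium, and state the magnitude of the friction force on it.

N = m g cos θ = 653 N.
Down-slope weight component: m g sin θ = 212 N.
μ_s N = 176 N.
212 > 176 N, so it slides; kinetic friction f = μ_k N = 0.2×653 = 131 N.

f ≈ 131 N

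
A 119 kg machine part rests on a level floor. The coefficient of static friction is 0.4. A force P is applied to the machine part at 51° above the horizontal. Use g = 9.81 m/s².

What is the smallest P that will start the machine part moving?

P ≈ 497 N

N = m g − P sin α (the pull lifts the machine part).
At impending slip, P cos α = μ_s N = μ_s (m g − P sin α).
Solving: P (cos α + μ_s sin α) = μ_s m g → P = 0.4×1170/(cos 51° + 0.4 sin 51°) = 467/0.9402 = 497 N.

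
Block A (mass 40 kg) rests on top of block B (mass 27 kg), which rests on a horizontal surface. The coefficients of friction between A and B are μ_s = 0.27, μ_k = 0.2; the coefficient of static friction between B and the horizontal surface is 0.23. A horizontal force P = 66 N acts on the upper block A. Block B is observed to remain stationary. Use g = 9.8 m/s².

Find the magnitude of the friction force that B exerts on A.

Between the blocks, N₁ = m_A g = 392 N.
Maximum static friction on A from B: μ_s N₁ = 0.27×392 = 105.8 N.
P = 66 N is within that limit, so A and B move together (both at rest); the A–B friction is simply f₁ = P = 66 N.
B experiences an equal 66 N forward from A (third law). B is in equilibrium, so the floor supplies f₂ = 66 N of static friction (limit μ_s(m_A+m_B)g = 151 N, not exceeded).

f ≈ 66 N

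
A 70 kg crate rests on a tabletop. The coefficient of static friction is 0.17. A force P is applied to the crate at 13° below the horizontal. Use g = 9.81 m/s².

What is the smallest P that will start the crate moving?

N = m g + P sin α (the push presses the crate into the tabletop).
At impending slip, P cos α = μ_s N = μ_s (m g + P sin α).
Solving: P (cos α − μ_s sin α) = μ_s m g → P = 0.17×687/(cos 13° − 0.17 sin 13°) = 117/0.9361 = 125 N.

P ≈ 125 N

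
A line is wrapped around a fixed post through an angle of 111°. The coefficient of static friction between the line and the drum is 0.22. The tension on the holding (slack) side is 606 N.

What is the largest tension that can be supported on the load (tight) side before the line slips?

At impending slip the capstan equation gives T₂/T₁ = e^{μβ} with β in radians.
β = 111° × π/180 = 1.937 rad.
e^{μβ} = e^{0.22×1.937} = 1.531.
T₂ = T₁ · e^{μβ} = 606 × 1.531 = 928 N.

T_max ≈ 928 N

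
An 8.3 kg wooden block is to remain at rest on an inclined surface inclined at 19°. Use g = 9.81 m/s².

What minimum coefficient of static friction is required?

At the slip threshold m g sin θ = μ_s m g cos θ, so μ_s,min = tan θ.
μ_s,min = tan 19° = 0.344.

μ_s,min ≈ 0.344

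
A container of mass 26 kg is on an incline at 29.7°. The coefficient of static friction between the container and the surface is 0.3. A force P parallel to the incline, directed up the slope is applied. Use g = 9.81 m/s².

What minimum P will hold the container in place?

P_min ≈ 59.9 N

The container tends to slide down (tan θ > μ_s), so at the point of impending slip friction acts up-slope at its limit: f = μ_s N.
P is parallel to the surface, so N = m g cos θ = 222 N.
Along the incline: P + μ_s N = m g sin θ, so P = 126 − 0.3×222 = 59.9 N.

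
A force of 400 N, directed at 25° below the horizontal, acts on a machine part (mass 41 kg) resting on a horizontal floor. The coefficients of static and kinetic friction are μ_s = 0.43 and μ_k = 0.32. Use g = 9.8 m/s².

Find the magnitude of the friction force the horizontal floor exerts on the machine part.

f ≈ 183 N

N = m g + P sin α = 401.8 + 400×sin 25° = 570.8 N.
Horizontally, friction must balance P cos α = 362.5 N.
μ_s N = 0.43 × 570.8 = 245.5 N.
362.5 > 245.5 N → the machine part slides; f = μ_k N = 0.32×570.8 = 183 N.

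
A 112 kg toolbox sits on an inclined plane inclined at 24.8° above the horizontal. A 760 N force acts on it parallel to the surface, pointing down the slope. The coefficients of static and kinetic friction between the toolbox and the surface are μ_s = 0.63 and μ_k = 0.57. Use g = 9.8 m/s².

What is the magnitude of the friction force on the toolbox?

The normal reaction is N = m g cos θ = 996.4 N.
Parallel to the incline, ΣF = 0 gives f = m g sin θ + P = 460.4 + 760 = 1220 N (up-slope positive).
The static-friction ceiling is μ_s N = 0.63 × 996.4 = 627.7 N.
Since |1220| > 627.7 N, static friction cannot hold it; the toolbox slides down the incline and kinetic friction applies: f = μ_k N = 0.57 × 996.4 = 568 N.

f ≈ 568 N (up the incline)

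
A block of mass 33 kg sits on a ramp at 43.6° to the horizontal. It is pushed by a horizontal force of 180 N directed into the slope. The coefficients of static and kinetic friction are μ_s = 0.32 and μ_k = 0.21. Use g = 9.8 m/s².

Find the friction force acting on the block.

f ≈ 92.7 N (up the incline)

The horizontal push has a component P sin θ into the surface, so N = m g cos θ + P sin θ = 234.2 + 124.1 = 358.3 N.
Along the incline, the net driving force (taking up-slope positive) is P cos θ − m g sin θ = 130.4 − 223 = -92.67 N, so equilibrium requires friction f = 92.67 N (up-slope).
The limit of static friction is μ_s N = 114.7 N.
Since 92.67 N is within the 114.7 N limit, the block stays put and friction is exactly 92.7 N.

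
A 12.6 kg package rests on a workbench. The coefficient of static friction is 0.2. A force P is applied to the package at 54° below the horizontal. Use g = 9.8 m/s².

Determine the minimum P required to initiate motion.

P ≈ 58 N

N = m g + P sin α (the push presses the package into the workbench).
At impending slip, P cos α = μ_s N = μ_s (m g + P sin α).
Solving: P (cos α − μ_s sin α) = μ_s m g → P = 0.2×123/(cos 54° − 0.2 sin 54°) = 24.7/0.426 = 58 N.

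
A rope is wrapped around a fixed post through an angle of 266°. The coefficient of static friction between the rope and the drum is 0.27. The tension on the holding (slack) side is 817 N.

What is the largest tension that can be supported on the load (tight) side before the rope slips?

At impending slip the capstan equation gives T₂/T₁ = e^{μβ} with β in radians.
β = 266° × π/180 = 4.643 rad.
e^{μβ} = e^{0.27×4.643} = 3.503.
T₂ = T₁ · e^{μβ} = 817 × 3.503 = 2860 N.

T_max ≈ 2860 N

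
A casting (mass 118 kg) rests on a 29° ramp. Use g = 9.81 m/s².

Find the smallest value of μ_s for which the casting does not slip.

μ_s,min ≈ 0.554

At the slip threshold m g sin θ = μ_s m g cos θ, so μ_s,min = tan θ.
μ_s,min = tan 29° = 0.554.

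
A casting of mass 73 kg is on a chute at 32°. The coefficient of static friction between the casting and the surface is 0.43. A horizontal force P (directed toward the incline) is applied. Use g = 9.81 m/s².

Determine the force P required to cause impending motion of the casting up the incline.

At impending motion up the slope, friction acts down-slope at its limit: f = μ_s N.
Perpendicular to the incline: N = m g cos θ + P sin θ.
Along the incline: P cos θ = m g sin θ + μ_s N = m g sin θ + μ_s (m g cos θ + P sin θ).
Solving, P (cos θ − μ_s sin θ) = m g (sin θ + μ_s cos θ), so P = 73×9.81×(sin 32° + 0.43 cos 32°)/(cos 32° − 0.43 sin 32°) = 716×0.8946/0.6202 = 1030 N.

P ≈ 1030 N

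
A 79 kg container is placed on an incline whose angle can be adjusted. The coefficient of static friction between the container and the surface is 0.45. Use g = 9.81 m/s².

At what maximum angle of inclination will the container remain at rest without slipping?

At the slip threshold, m g sin θ = μ_s · m g cos θ, so tan θ = μ_s.
θ_max = arctan(0.45) = 24.2°.

θ_max ≈ 24.2°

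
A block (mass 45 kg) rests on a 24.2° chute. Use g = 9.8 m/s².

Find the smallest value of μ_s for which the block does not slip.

μ_s,min ≈ 0.449

At the slip threshold m g sin θ = μ_s m g cos θ, so μ_s,min = tan θ.
μ_s,min = tan 24.2° = 0.449.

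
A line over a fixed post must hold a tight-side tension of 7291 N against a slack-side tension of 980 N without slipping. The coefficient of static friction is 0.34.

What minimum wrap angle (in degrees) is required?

β_min ≈ 338°

T₂/T₁ = e^{μβ} → β = ln(T₂/T₁)/μ.
β = ln(7291/980)/0.34 = 2.007/0.34 = 5.902 rad.
In degrees: β = 5.902 × 180/π = 338°.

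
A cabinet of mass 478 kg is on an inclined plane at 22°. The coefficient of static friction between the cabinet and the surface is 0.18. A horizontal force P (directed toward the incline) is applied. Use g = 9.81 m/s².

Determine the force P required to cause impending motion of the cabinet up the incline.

P ≈ 2950 N

At impending motion up the slope, friction acts down-slope at its limit: f = μ_s N.
Perpendicular to the incline: N = m g cos θ + P sin θ.
Along the incline: P cos θ = m g sin θ + μ_s N = m g sin θ + μ_s (m g cos θ + P sin θ).
Solving, P (cos θ − μ_s sin θ) = m g (sin θ + μ_s cos θ), so P = 478×9.81×(sin 22° + 0.18 cos 22°)/(cos 22° − 0.18 sin 22°) = 4690×0.5415/0.8598 = 2950 N.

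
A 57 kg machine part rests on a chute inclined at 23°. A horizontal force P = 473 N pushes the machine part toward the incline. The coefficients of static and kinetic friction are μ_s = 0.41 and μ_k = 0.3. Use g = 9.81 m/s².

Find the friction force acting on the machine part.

f ≈ 217 N (down the incline)

Resolve perpendicular to the incline: N = m g cos θ + P sin θ = 57×9.81×cos 23° + 473×sin 23° = 699.5 N.
Parallel to the incline: P cos θ − m g sin θ = 435.4 − 218.5 = 216.9 N; the friction needed to balance this is 216.9 N acting down the slope.
Maximum static friction: μ_s N = 0.41 × 699.5 = 286.8 N.
|f_req| = 216.9 ≤ 286.8 N → the machine part is in equilibrium; friction equals the required value.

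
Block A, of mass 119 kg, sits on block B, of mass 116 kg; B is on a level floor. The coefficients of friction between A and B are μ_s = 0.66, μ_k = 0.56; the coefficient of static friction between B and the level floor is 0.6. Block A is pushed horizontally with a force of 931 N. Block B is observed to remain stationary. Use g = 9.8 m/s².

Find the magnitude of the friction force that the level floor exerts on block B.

f ≈ 653 N

Normal force at the A–B interface: N₁ = m_A g = 1166 N.
Maximum static friction on A from B: μ_s N₁ = 0.66×1166 = 769.7 N.
P = 931 N exceeds that limit, so A slips over B and the interface friction becomes kinetic: f₁ = μ_k N₁ = 0.56×1166 = 653 N.
B experiences an equal 653 N forward from A (third law). B is in equilibrium, so the floor supplies f₂ = 653 N of static friction (limit μ_s(m_A+m_B)g = 1382 N, not exceeded).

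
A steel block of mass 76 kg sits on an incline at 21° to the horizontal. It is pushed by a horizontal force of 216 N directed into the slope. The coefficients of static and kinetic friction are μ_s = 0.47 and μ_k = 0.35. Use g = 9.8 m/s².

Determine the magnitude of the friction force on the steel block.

f ≈ 65.3 N (up the incline)

The horizontal push has a component P sin θ into the surface, so N = m g cos θ + P sin θ = 695.3 + 77.41 = 772.7 N.
Along the incline, the net driving force (taking up-slope positive) is P cos θ − m g sin θ = 201.7 − 266.9 = -65.26 N, so equilibrium requires friction f = 65.26 N (up-slope).
Maximum static friction: μ_s N = 0.47 × 772.7 = 363.2 N.
Since 65.26 N is within the 363.2 N limit, the steel block stays put and friction is exactly 65.3 N.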